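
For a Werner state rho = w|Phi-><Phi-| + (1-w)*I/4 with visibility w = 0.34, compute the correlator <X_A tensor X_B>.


|Phi-> = (|00> - |11>)/sqrt(2)
For the pure Bell state, <X_A X_B> = -1 (Bell-state Pauli correlator).
The maximally-mixed part I/4 has tr(I/4 * P tensor P) = 0 for any traceless Pauli P.
So <X_A X_B>_rho = w * (-1) + (1 - w) * 0
= 0.34 * (-1)
= -0.3400

-0.3400


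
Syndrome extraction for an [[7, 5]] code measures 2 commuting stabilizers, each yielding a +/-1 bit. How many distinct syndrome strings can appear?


Each stabilizer generator gives a binary (+1 or -1) measurement outcome.
With 2 independent generators:
Total syndromes = 2^2
= 4

4


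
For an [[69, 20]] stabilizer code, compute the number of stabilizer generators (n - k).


For an [[n,k]] stabilizer code:
Number of stabilizer generators = n - k
= 69 - 20
= 49

49


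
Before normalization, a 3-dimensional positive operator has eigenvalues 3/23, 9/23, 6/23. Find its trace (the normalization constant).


tr(M) = sum of eigenvalues
= 3/23 + 9/23 + 6/23
= 18/23
= 0.7826

0.7826


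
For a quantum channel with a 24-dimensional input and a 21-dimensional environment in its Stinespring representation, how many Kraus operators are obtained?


Tracing out the environment in an orthonormal basis {|i>_E} gives Kraus operators K_i = <i|_E U |0>_E.
Number of Kraus operators = dim(H_env) = d_env
= 21

21


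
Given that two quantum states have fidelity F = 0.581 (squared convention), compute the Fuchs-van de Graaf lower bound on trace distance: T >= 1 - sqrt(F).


Fuchs-van de Graaf (squared-fidelity convention): 1 - sqrt(F) <= T <= sqrt(1 - F).
Lower bound: T >= 1 - sqrt(F)
sqrt(F) = sqrt(0.581) = 0.7622
T >= 1 - 0.7622
T >= 0.2378

0.2378


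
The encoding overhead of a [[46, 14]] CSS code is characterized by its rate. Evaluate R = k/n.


Code rate R = k/n
= 14/46
= 0.3043

0.3043


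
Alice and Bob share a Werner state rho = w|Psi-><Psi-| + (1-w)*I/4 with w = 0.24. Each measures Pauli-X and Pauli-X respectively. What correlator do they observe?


|Psi-> = (|01> - |10>)/sqrt(2)
For the pure Bell state, <X_A X_B> = -1 (Bell-state Pauli correlator).
The maximally-mixed part I/4 has tr(I/4 * P tensor P) = 0 for any traceless Pauli P.
So <X_A X_B>_rho = w * (-1) + (1 - w) * 0
= 0.24 * (-1)
= -0.2400

-0.2400


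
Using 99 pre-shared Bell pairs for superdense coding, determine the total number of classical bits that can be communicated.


Superdense coding allows 2 classical bits per shared entangled pair.
99 pair(s) -> 2 * 99 = 198 classical bits

198


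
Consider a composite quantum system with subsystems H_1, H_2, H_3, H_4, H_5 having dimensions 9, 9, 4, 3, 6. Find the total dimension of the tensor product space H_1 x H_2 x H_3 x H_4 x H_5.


dim(H_1 x H_2 x H_3 x H_4 x H_5) = 9 * 9 * 4 * 3 * 6
= 81 * 4 * 3 * 6
= 324 * 3 * 6
= 972 * 6
= 5832

5832


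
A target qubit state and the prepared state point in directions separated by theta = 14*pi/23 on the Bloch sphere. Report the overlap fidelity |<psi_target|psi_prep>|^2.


For states separated by angle theta on Bloch sphere:
F = cos^2(theta/2)
theta = 14*pi/23 = 1.9123
theta/2 = 0.9561
cos(theta/2) = 0.5767
F = 0.3326

0.3326


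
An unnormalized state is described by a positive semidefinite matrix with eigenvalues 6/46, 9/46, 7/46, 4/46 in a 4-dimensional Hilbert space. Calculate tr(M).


tr(M) = sum of eigenvalues
= 6/46 + 9/46 + 7/46 + 4/46
= 26/46
= 0.5652

0.5652


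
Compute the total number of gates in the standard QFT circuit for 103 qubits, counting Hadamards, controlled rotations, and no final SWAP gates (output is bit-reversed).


Hadamard gates: 103
Controlled rotations: n*(n-1)/2 = 103*102/2 = 5253
SWAP gates: 0 (omitted)
Total = 103 + 5253
= 5356

5356


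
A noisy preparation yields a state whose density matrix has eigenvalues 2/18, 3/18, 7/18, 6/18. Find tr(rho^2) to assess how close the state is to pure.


tr(rho^2) = sum of eigenvalues squared
= (2/18)^2 + (3/18)^2 + (7/18)^2 + (6/18)^2
= (4 + 9 + 49 + 36) / 324
= 98/324
= 0.3025

0.3025


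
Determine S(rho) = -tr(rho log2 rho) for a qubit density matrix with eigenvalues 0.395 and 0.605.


S = -p*log2(p) - (1-p)*log2(1-p)
p = 0.3950, 1-p = 0.6050
= -0.3950 * log2(0.3950) - 0.6050 * log2(0.6050)
= -(-0.5293) - (-0.4386)
= 0.9680

0.9680


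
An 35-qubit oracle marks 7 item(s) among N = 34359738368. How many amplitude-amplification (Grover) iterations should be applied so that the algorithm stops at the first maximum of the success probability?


After j Grover iterations the success probability is P(j) = sin^2((2j+1)*theta), where sin(theta) = sqrt(k/N).
N = 2^35 = 34359738368, k = 7
sin(theta) = sqrt(k/N) = 1.42732902e-05
theta = arcsin(sqrt(k/N)) = 1.42732902e-05 rad
P(j) reaches its first maximum when (2j+1)*theta is as close as possible to pi/2, i.e. j = round(pi/(4*theta) - 1/2).
pi/(4*theta) - 1/2 = 55025.2265
(For comparison, the common estimate pi/4 * sqrt(N/k) = 55025.7265; the exact maximiser is used here.)
Optimal iterations = 55025

55025


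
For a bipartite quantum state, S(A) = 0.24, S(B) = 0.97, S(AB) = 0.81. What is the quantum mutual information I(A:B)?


I(A:B) = S(A) + S(B) - S(AB)
= 0.24 + 0.97 - 0.81
= 0.4000

0.4000


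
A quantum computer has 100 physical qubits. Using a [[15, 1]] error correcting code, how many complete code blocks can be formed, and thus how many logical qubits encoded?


Each code block uses 15 physical qubits for 1 logical qubit(s).
Number of complete blocks = floor(100 / 15) = 6
Logical qubits = 6 * 1
= 6

6


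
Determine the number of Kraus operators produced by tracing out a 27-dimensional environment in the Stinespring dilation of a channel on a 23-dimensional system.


Tracing out the environment in an orthonormal basis {|i>_E} gives Kraus operators K_i = <i|_E U |0>_E.
Number of Kraus operators = dim(H_env) = d_env
= 27

27


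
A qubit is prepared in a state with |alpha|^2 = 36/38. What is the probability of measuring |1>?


|alpha|^2 = 36/38 = 0.9474
|beta|^2 = 1 - 36/38 = 2/38 = 0.0526
P(|1>) = |beta|^2 = 0.0526

0.0526


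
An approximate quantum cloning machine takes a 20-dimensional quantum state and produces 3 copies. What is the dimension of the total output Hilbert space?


Output space = H^(tensor 3) where dim(H) = 20
dim = 20^3
= 400 (after 2 factors)
= 8000 (after 3 factors)
= 8000

8000


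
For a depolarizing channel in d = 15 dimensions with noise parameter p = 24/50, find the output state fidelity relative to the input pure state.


F = (1-p) + p/d
= (1 - 0.4800) + 0.4800/15
= 0.5200 + 0.0320
= 0.5520

0.5520


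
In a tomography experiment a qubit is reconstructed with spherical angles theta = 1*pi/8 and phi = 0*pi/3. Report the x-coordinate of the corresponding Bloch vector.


theta = 0.3927, phi = 0.0000
r_x = sin(theta)*cos(phi) = 0.3827 * 1.0000
r_x = 0.3827

0.3827


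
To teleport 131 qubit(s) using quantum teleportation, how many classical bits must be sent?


Quantum teleportation requires 2 classical bits per qubit teleported.
131 qubit(s) -> 2 * 131 = 262 classical bits

262


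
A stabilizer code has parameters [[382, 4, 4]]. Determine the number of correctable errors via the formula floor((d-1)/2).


Code parameters: [[382, 4, 4]], distance d = 4.
Number of correctable errors = floor((d-1)/2)
= floor((4 - 1)/2)
= floor(3/2)
= 1

1


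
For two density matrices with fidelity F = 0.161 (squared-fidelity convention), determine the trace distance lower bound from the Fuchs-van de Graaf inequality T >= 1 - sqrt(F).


Fuchs-van de Graaf (squared-fidelity convention): 1 - sqrt(F) <= T <= sqrt(1 - F).
Lower bound: T >= 1 - sqrt(F)
sqrt(F) = sqrt(0.161) = 0.4012
T >= 1 - 0.4012
T >= 0.5988

0.5988


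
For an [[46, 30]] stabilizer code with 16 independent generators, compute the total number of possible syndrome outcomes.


Each stabilizer generator gives a binary (+1 or -1) measurement outcome.
With 16 independent generators:
Total syndromes = 2^16
= 65536

65536


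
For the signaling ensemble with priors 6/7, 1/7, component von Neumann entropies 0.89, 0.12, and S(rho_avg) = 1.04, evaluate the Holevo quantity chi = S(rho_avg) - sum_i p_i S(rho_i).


chi = S(rho) - sum_i p_i * S(rho_i)
Weighted entropy = 6/7 * 0.89 + 1/7 * 0.12
= 0.7800
chi = 1.04 - 0.7800
= 0.2600

0.2600


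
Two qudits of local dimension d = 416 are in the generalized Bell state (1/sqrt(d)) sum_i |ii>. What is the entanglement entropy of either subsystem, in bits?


For a maximally entangled state in d x d:
S = log2(d) = log2(416)
= 8.7004

8.7004


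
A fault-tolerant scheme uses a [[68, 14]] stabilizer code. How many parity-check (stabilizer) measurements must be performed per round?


For an [[n,k]] stabilizer code:
Number of stabilizer generators = n - k
= 68 - 14
= 54

54


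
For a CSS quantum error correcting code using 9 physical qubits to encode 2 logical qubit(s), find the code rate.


Code rate R = k/n
= 2/9
= 0.2222

0.2222


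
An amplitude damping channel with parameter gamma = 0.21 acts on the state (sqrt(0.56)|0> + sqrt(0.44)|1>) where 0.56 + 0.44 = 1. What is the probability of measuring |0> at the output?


For amplitude damping with parameter gamma on state sqrt(a)|0> + sqrt(b)|1>:
alpha^2 = 0.56, beta^2 = 0.44
P(|0>) = alpha^2 + gamma * beta^2
= 0.56 + 0.21 * 0.44
= 0.56 + 0.0924
= 0.6524

0.6524


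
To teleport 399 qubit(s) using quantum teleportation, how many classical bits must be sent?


Quantum teleportation requires 2 classical bits per qubit teleported.
399 qubit(s) -> 2 * 399 = 798 classical bits

798


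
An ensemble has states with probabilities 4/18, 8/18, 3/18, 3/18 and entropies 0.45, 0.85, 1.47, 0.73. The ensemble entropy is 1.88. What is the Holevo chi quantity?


chi = S(rho) - sum_i p_i * S(rho_i)
Weighted entropy = 4/18 * 0.45 + 8/18 * 0.85 + 3/18 * 1.47 + 3/18 * 0.73
= 0.8444
chi = 1.88 - 0.8444
= 1.0356

1.0356


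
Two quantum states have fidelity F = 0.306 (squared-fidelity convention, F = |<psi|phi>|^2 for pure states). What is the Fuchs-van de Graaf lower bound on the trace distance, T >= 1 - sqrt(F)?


Fuchs-van de Graaf (squared-fidelity convention): 1 - sqrt(F) <= T <= sqrt(1 - F).
Lower bound: T >= 1 - sqrt(F)
sqrt(F) = sqrt(0.306) = 0.5532
T >= 1 - 0.5532
T >= 0.4468

0.4468


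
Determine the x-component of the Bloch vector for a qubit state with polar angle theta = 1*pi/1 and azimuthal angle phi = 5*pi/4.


theta = 3.1416, phi = 3.9270
r_x = sin(theta)*cos(phi) = 0.0000 * -0.7071
r_x = 0.0000

0.0000


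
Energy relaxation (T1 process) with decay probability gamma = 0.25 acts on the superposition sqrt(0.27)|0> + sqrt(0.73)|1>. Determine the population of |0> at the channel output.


For amplitude damping with parameter gamma on state sqrt(a)|0> + sqrt(b)|1>:
alpha^2 = 0.27, beta^2 = 0.73
P(|0>) = alpha^2 + gamma * beta^2
= 0.27 + 0.25 * 0.73
= 0.27 + 0.1825
= 0.4525

0.4525


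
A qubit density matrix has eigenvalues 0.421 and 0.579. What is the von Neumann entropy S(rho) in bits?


S = -p*log2(p) - (1-p)*log2(1-p)
p = 0.4210, 1-p = 0.5790
= -0.4210 * log2(0.4210) - 0.5790 * log2(0.5790)
= -(-0.5255) - (-0.4565)
= 0.9819

0.9819


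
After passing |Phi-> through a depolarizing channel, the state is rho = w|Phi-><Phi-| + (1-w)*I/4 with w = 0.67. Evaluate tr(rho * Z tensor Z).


|Phi-> = (|00> - |11>)/sqrt(2)
For the pure Bell state, <Z_A Z_B> = +1 (Bell-state Pauli correlator).
The maximally-mixed part I/4 has tr(I/4 * P tensor P) = 0 for any traceless Pauli P.
So <Z_A Z_B>_rho = w * (+1) + (1 - w) * 0
= 0.67 * (+1)
= 0.6700

0.6700


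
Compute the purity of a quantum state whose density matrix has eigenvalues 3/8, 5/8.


tr(rho^2) = sum of eigenvalues squared
= (3/8)^2 + (5/8)^2
= (9 + 25) / 64
= 34/64
= 0.5312

0.5312


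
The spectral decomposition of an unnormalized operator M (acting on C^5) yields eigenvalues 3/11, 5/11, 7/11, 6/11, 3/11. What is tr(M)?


tr(M) = sum of eigenvalues
= 3/11 + 5/11 + 7/11 + 6/11 + 3/11
= 24/11
= 2.1818

2.1818


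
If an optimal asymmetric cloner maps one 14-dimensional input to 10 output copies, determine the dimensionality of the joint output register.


Output space = H^(tensor 10) where dim(H) = 14
dim = 14^10
= 196 (after 2 factors)
= 2744 (after 3 factors)
= 38416 (after 4 factors)
= 537824 (after 5 factors)
= 7529536 (after 6 factors)
= 105413504 (after 7 factors)
= 1475789056 (after 8 factors)
= 20661046784 (after 9 factors)
= 289254654976 (after 10 factors)
= 289254654976

289254654976


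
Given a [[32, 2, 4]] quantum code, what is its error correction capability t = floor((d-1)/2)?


Code parameters: [[32, 2, 4]], distance d = 4.
Number of correctable errors = floor((d-1)/2)
= floor((4 - 1)/2)
= floor(3/2)
= 1

1


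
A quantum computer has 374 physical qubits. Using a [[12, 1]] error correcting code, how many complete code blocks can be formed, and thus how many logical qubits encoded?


Each code block uses 12 physical qubits for 1 logical qubit(s).
Number of complete blocks = floor(374 / 12) = 31
Logical qubits = 31 * 1
= 31

31


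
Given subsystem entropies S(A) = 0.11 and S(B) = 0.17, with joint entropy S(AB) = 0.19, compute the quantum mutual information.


I(A:B) = S(A) + S(B) - S(AB)
= 0.11 + 0.17 - 0.19
= 0.0900

0.0900


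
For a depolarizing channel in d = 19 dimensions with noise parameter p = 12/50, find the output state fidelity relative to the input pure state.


F = (1-p) + p/d
= (1 - 0.2400) + 0.2400/19
= 0.7600 + 0.0126
= 0.7726

0.7726


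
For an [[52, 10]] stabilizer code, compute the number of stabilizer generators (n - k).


For an [[n,k]] stabilizer code:
Number of stabilizer generators = n - k
= 52 - 10
= 42

42


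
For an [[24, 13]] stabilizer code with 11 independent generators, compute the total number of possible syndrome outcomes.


Each stabilizer generator gives a binary (+1 or -1) measurement outcome.
With 11 independent generators:
Total syndromes = 2^11
= 2048

2048


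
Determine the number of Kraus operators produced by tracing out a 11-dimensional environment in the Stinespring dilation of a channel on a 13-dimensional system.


Tracing out the environment in an orthonormal basis {|i>_E} gives Kraus operators K_i = <i|_E U |0>_E.
Number of Kraus operators = dim(H_env) = d_env
= 11

11


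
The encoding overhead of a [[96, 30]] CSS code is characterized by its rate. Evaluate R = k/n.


Code rate R = k/n
= 30/96
= 0.3125

0.3125


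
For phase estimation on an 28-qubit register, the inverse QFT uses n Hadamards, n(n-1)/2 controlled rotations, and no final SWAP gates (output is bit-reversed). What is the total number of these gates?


Hadamard gates: 28
Controlled rotations: n*(n-1)/2 = 28*27/2 = 378
SWAP gates: 0 (omitted)
Total = 28 + 378
= 406

406


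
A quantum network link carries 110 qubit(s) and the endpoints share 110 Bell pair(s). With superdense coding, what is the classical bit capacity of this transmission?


Superdense coding allows 2 classical bits per shared entangled pair.
110 pair(s) -> 2 * 110 = 220 classical bits

220


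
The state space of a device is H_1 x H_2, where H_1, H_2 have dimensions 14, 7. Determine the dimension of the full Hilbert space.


dim(H_1 x H_2) = 14 * 7
= 98

98


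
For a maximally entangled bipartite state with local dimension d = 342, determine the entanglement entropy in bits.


For a maximally entangled state in d x d:
S = log2(d) = log2(342)
= 8.4179

8.4179


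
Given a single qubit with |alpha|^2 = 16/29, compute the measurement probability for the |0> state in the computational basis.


|alpha|^2 = 16/29 = 0.5517
|beta|^2 = 1 - 16/29 = 13/29 = 0.4483
P(|0>) = |alpha|^2 = 0.5517

0.5517


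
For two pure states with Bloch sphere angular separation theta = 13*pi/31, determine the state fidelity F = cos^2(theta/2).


For states separated by angle theta on Bloch sphere:
F = cos^2(theta/2)
theta = 13*pi/31 = 1.3174
theta/2 = 0.6587
cos(theta/2) = 0.7908
F = 0.6253

0.6253


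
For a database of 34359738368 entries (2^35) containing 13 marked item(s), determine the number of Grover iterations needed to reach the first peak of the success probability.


After j Grover iterations the success probability is P(j) = sin^2((2j+1)*theta), where sin(theta) = sqrt(k/N).
N = 2^35 = 34359738368, k = 13
sin(theta) = sqrt(k/N) = 1.94512158e-05
theta = arcsin(sqrt(k/N)) = 1.94512158e-05 rad
P(j) reaches its first maximum when (2j+1)*theta is as close as possible to pi/2, i.e. j = round(pi/(4*theta) - 1/2).
pi/(4*theta) - 1/2 = 40377.3443
(For comparison, the common estimate pi/4 * sqrt(N/k) = 40377.8443; the exact maximiser is used here.)
Optimal iterations = 40377

40377


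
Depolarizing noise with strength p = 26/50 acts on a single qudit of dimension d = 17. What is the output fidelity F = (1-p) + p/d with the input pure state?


F = (1-p) + p/d
= (1 - 0.5200) + 0.5200/17
= 0.4800 + 0.0306
= 0.5106

0.5106


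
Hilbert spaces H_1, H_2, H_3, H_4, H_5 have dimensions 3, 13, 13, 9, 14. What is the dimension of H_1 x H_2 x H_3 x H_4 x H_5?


dim(H_1 x H_2 x H_3 x H_4 x H_5) = 3 * 13 * 13 * 9 * 14
= 39 * 13 * 9 * 14
= 507 * 9 * 14
= 4563 * 14
= 63882

63882


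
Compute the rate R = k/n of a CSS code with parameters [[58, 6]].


Code rate R = k/n
= 6/58
= 0.1034

0.1034


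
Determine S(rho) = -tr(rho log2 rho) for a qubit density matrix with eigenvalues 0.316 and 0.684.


S = -p*log2(p) - (1-p)*log2(1-p)
p = 0.3160, 1-p = 0.6840
= -0.3160 * log2(0.3160) - 0.6840 * log2(0.6840)
= -(-0.5252) - (-0.3748)
= 0.9000

0.9000


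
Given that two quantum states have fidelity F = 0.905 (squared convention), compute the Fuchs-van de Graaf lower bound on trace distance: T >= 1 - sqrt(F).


Fuchs-van de Graaf (squared-fidelity convention): 1 - sqrt(F) <= T <= sqrt(1 - F).
Lower bound: T >= 1 - sqrt(F)
sqrt(F) = sqrt(0.905) = 0.9513
T >= 1 - 0.9513
T >= 0.0487

0.0487


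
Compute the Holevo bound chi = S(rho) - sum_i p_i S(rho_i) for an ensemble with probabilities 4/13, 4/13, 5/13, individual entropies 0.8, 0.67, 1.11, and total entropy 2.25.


chi = S(rho) - sum_i p_i * S(rho_i)
Weighted entropy = 4/13 * 0.8 + 4/13 * 0.67 + 5/13 * 1.11
= 0.8792
chi = 2.25 - 0.8792
= 1.3708

1.3708


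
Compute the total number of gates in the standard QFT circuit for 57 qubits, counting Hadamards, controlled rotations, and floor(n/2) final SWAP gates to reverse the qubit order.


Hadamard gates: 57
Controlled rotations: n*(n-1)/2 = 57*56/2 = 1596
SWAP gates: floor(n/2) = floor(57/2) = 28
Total = 57 + 1596 + 28
= 1681

1681


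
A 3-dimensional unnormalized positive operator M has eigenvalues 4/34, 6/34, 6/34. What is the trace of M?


tr(M) = sum of eigenvalues
= 4/34 + 6/34 + 6/34
= 16/34
= 0.4706

0.4706


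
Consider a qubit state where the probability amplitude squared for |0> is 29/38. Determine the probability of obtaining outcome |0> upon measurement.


|alpha|^2 = 29/38 = 0.7632
|beta|^2 = 1 - 29/38 = 9/38 = 0.2368
P(|0>) = |alpha|^2 = 0.7632

0.7632


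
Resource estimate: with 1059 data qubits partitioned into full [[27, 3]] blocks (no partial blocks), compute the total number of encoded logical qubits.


Each code block uses 27 physical qubits for 3 logical qubit(s).
Number of complete blocks = floor(1059 / 27) = 39
Logical qubits = 39 * 3
= 117

117


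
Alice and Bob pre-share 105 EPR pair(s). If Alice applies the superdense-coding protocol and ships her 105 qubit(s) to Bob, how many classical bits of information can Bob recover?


Superdense coding allows 2 classical bits per shared entangled pair.
105 pair(s) -> 2 * 105 = 210 classical bits

210


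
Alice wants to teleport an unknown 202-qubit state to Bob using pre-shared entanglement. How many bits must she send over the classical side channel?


Quantum teleportation requires 2 classical bits per qubit teleported.
202 qubit(s) -> 2 * 202 = 404 classical bits

404


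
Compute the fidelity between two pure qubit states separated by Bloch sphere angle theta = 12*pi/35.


For states separated by angle theta on Bloch sphere:
F = cos^2(theta/2)
theta = 12*pi/35 = 1.0771
theta/2 = 0.5386
cos(theta/2) = 0.8584
F = 0.7369

0.7369


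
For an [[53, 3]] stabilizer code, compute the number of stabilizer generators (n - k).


For an [[n,k]] stabilizer code:
Number of stabilizer generators = n - k
= 53 - 3
= 50

50


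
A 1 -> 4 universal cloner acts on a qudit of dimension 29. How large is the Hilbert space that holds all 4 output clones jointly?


Output space = H^(tensor 4) where dim(H) = 29
dim = 29^4
= 841 (after 2 factors)
= 24389 (after 3 factors)
= 707281 (after 4 factors)
= 707281

707281


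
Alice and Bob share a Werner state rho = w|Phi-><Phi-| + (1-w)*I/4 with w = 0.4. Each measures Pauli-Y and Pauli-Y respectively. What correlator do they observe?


|Phi-> = (|00> - |11>)/sqrt(2)
For the pure Bell state, <Y_A Y_B> = +1 (Bell-state Pauli correlator).
The maximally-mixed part I/4 has tr(I/4 * P tensor P) = 0 for any traceless Pauli P.
So <Y_A Y_B>_rho = w * (+1) + (1 - w) * 0
= 0.4 * (+1)
= 0.4000

0.4000


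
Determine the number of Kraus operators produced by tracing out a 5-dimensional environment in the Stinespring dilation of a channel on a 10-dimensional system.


Tracing out the environment in an orthonormal basis {|i>_E} gives Kraus operators K_i = <i|_E U |0>_E.
Number of Kraus operators = dim(H_env) = d_env
= 5

5


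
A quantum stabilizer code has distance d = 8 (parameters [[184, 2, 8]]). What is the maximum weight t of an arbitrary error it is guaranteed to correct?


Code parameters: [[184, 2, 8]], distance d = 8.
Number of correctable errors = floor((d-1)/2)
= floor((8 - 1)/2)
= floor(7/2)
= 3

3


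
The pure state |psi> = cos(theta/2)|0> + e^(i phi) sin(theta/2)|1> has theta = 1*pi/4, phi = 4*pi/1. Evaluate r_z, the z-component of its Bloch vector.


theta = 0.7854, phi = 12.5664
r_z = cos(theta) = 0.7071

0.7071


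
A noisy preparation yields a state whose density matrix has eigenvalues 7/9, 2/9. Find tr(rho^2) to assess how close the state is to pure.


tr(rho^2) = sum of eigenvalues squared
= (7/9)^2 + (2/9)^2
= (49 + 4) / 81
= 53/81
= 0.6543

0.6543


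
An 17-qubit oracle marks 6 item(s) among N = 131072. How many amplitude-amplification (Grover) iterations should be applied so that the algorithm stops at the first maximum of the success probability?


After j Grover iterations the success probability is P(j) = sin^2((2j+1)*theta), where sin(theta) = sqrt(k/N).
N = 2^17 = 131072, k = 6
sin(theta) = sqrt(k/N) = 0.006765823467
theta = arcsin(sqrt(k/N)) = 0.006765875087 rad
P(j) reaches its first maximum when (2j+1)*theta is as close as possible to pi/2, i.e. j = round(pi/(4*theta) - 1/2).
pi/(4*theta) - 1/2 = 115.5823
(For comparison, the common estimate pi/4 * sqrt(N/k) = 116.0832; the exact maximiser is used here.)
Optimal iterations = 116

116


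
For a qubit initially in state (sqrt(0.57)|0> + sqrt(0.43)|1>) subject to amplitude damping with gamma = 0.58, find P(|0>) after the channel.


For amplitude damping with parameter gamma on state sqrt(a)|0> + sqrt(b)|1>:
alpha^2 = 0.57, beta^2 = 0.43
P(|0>) = alpha^2 + gamma * beta^2
= 0.57 + 0.58 * 0.43
= 0.57 + 0.2494
= 0.8194

0.8194


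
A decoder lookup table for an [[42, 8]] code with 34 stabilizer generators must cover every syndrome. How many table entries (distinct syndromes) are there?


Each stabilizer generator gives a binary (+1 or -1) measurement outcome.
With 34 independent generators:
Total syndromes = 2^34
= 17179869184

17179869184


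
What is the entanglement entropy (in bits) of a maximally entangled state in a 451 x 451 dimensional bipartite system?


For a maximally entangled state in d x d:
S = log2(d) = log2(451)
= 8.8170

8.8170


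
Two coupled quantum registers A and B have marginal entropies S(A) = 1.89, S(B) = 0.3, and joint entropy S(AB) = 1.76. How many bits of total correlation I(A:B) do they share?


I(A:B) = S(A) + S(B) - S(AB)
= 1.89 + 0.3 - 1.76
= 0.4300

0.4300


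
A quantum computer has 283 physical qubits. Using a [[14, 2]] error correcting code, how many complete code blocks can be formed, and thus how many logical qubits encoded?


Each code block uses 14 physical qubits for 2 logical qubit(s).
Number of complete blocks = floor(283 / 14) = 20
Logical qubits = 20 * 2
= 40

40


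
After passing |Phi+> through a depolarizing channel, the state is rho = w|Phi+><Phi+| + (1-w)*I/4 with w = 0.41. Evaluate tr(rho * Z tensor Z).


|Phi+> = (|00> + |11>)/sqrt(2)
For the pure Bell state, <Z_A Z_B> = +1 (Bell-state Pauli correlator).
The maximally-mixed part I/4 has tr(I/4 * P tensor P) = 0 for any traceless Pauli P.
So <Z_A Z_B>_rho = w * (+1) + (1 - w) * 0
= 0.41 * (+1)
= 0.4100

0.4100


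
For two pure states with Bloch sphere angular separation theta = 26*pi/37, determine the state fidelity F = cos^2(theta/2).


For states separated by angle theta on Bloch sphere:
F = cos^2(theta/2)
theta = 26*pi/37 = 2.2076
theta/2 = 1.1038
cos(theta/2) = 0.4502
F = 0.2027

0.2027


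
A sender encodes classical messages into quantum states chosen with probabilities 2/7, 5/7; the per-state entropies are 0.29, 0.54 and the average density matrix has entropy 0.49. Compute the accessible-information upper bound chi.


chi = S(rho) - sum_i p_i * S(rho_i)
Weighted entropy = 2/7 * 0.29 + 5/7 * 0.54
= 0.4686
chi = 0.49 - 0.4686
= 0.0214

0.0214


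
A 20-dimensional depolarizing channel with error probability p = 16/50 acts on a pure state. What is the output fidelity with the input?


F = (1-p) + p/d
= (1 - 0.3200) + 0.3200/20
= 0.6800 + 0.0160
= 0.6960

0.6960


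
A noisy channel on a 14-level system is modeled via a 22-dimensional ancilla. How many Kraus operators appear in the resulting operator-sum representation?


Tracing out the environment in an orthonormal basis {|i>_E} gives Kraus operators K_i = <i|_E U |0>_E.
Number of Kraus operators = dim(H_env) = d_env
= 22

22


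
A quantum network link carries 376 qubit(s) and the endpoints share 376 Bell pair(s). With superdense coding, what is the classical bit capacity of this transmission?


Superdense coding allows 2 classical bits per shared entangled pair.
376 pair(s) -> 2 * 376 = 752 classical bits

752


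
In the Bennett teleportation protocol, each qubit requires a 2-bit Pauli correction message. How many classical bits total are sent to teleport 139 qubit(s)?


Quantum teleportation requires 2 classical bits per qubit teleported.
139 qubit(s) -> 2 * 139 = 278 classical bits

278


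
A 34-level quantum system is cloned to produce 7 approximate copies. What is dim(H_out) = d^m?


Output space = H^(tensor 7) where dim(H) = 34
dim = 34^7
= 1156 (after 2 factors)
= 39304 (after 3 factors)
= 1336336 (after 4 factors)
= 45435424 (after 5 factors)
= 1544804416 (after 6 factors)
= 52523350144 (after 7 factors)
= 52523350144

52523350144


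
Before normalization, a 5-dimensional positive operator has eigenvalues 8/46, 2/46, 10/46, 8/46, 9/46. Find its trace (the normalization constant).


tr(M) = sum of eigenvalues
= 8/46 + 2/46 + 10/46 + 8/46 + 9/46
= 37/46
= 0.8043

0.8043


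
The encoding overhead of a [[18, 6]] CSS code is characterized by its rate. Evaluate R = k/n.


Code rate R = k/n
= 6/18
= 0.3333

0.3333


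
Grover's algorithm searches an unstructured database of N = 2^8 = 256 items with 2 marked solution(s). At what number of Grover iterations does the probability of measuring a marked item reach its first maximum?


After j Grover iterations the success probability is P(j) = sin^2((2j+1)*theta), where sin(theta) = sqrt(k/N).
N = 2^8 = 256, k = 2
sin(theta) = sqrt(k/N) = 0.08838834765
theta = arcsin(sqrt(k/N)) = 0.08850384314 rad
P(j) reaches its first maximum when (2j+1)*theta is as close as possible to pi/2, i.e. j = round(pi/(4*theta) - 1/2).
pi/(4*theta) - 1/2 = 8.3742
(For comparison, the common estimate pi/4 * sqrt(N/k) = 8.8858; the exact maximiser is used here.)
Optimal iterations = 8

8


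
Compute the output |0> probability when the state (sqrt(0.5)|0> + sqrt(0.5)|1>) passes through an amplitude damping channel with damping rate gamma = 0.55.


For amplitude damping with parameter gamma on state sqrt(a)|0> + sqrt(b)|1>:
alpha^2 = 0.5, beta^2 = 0.5
P(|0>) = alpha^2 + gamma * beta^2
= 0.5 + 0.55 * 0.5
= 0.5 + 0.2750
= 0.7750

0.7750


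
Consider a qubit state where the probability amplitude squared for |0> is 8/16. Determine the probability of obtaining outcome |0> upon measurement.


|alpha|^2 = 8/16 = 0.5000
|beta|^2 = 1 - 8/16 = 8/16 = 0.5000
P(|0>) = |alpha|^2 = 0.5000

0.5000


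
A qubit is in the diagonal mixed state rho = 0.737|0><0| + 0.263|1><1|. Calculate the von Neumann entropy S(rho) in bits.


S = -p*log2(p) - (1-p)*log2(1-p)
p = 0.7370, 1-p = 0.2630
= -0.7370 * log2(0.7370) - 0.2630 * log2(0.2630)
= -(-0.3245) - (-0.5068)
= 0.8312

0.8312


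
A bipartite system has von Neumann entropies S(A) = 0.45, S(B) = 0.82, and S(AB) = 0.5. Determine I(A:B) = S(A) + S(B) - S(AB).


I(A:B) = S(A) + S(B) - S(AB)
= 0.45 + 0.82 - 0.5
= 0.7700

0.7700


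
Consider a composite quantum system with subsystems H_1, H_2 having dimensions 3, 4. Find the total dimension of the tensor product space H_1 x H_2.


dim(H_1 x H_2) = 3 * 4
= 12

12


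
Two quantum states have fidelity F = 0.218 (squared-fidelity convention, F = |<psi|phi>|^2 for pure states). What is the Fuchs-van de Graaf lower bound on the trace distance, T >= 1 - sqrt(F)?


Fuchs-van de Graaf (squared-fidelity convention): 1 - sqrt(F) <= T <= sqrt(1 - F).
Lower bound: T >= 1 - sqrt(F)
sqrt(F) = sqrt(0.218) = 0.4669
T >= 1 - 0.4669
T >= 0.5331

0.5331


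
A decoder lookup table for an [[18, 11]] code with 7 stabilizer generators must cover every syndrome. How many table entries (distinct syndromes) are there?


Each stabilizer generator gives a binary (+1 or -1) measurement outcome.
With 7 independent generators:
Total syndromes = 2^7
= 128

128


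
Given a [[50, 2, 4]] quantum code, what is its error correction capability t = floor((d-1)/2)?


Code parameters: [[50, 2, 4]], distance d = 4.
Number of correctable errors = floor((d-1)/2)
= floor((4 - 1)/2)
= floor(3/2)
= 1

1


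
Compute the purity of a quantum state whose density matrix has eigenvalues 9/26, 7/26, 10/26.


tr(rho^2) = sum of eigenvalues squared
= (9/26)^2 + (7/26)^2 + (10/26)^2
= (81 + 49 + 100) / 676
= 230/676
= 0.3402

0.3402


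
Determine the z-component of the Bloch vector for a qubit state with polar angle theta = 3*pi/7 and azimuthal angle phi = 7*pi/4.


theta = 1.3464, phi = 5.4978
r_z = cos(theta) = 0.2225

0.2225


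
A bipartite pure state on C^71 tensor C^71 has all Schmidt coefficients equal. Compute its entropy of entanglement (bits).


For a maximally entangled state in d x d:
S = log2(d) = log2(71)
= 6.1497

6.1497


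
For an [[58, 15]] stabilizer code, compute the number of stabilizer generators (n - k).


For an [[n,k]] stabilizer code:
Number of stabilizer generators = n - k
= 58 - 15
= 43

43


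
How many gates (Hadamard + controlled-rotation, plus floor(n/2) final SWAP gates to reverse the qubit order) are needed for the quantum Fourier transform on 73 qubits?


Hadamard gates: 73
Controlled rotations: n*(n-1)/2 = 73*72/2 = 2628
SWAP gates: floor(n/2) = floor(73/2) = 36
Total = 73 + 2628 + 36
= 2737

2737


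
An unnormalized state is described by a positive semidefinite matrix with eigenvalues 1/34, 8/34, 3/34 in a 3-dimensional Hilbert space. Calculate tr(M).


tr(M) = sum of eigenvalues
= 1/34 + 8/34 + 3/34
= 12/34
= 0.3529

0.3529


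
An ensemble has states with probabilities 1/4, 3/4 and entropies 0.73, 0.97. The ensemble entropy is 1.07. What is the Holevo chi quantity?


chi = S(rho) - sum_i p_i * S(rho_i)
Weighted entropy = 1/4 * 0.73 + 3/4 * 0.97
= 0.9100
chi = 1.07 - 0.9100
= 0.1600

0.1600


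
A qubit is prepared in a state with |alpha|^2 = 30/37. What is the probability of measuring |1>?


|alpha|^2 = 30/37 = 0.8108
|beta|^2 = 1 - 30/37 = 7/37 = 0.1892
P(|1>) = |beta|^2 = 0.1892

0.1892


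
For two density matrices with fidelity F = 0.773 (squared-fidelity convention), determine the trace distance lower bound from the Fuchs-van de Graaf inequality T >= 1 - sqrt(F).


Fuchs-van de Graaf (squared-fidelity convention): 1 - sqrt(F) <= T <= sqrt(1 - F).
Lower bound: T >= 1 - sqrt(F)
sqrt(F) = sqrt(0.773) = 0.8792
T >= 1 - 0.8792
T >= 0.1208

0.1208


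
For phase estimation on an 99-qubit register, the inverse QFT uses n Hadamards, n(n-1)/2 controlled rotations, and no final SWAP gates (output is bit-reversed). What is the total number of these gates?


Hadamard gates: 99
Controlled rotations: n*(n-1)/2 = 99*98/2 = 4851
SWAP gates: 0 (omitted)
Total = 99 + 4851
= 4950

4950


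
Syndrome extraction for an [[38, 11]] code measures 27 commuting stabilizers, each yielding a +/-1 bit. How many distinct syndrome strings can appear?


Each stabilizer generator gives a binary (+1 or -1) measurement outcome.
With 27 independent generators:
Total syndromes = 2^27
= 134217728

134217728


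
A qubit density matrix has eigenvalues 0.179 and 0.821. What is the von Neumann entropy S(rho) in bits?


S = -p*log2(p) - (1-p)*log2(1-p)
p = 0.1790, 1-p = 0.8210
= -0.1790 * log2(0.1790) - 0.8210 * log2(0.8210)
= -(-0.4443) - (-0.2336)
= 0.6779

0.6779


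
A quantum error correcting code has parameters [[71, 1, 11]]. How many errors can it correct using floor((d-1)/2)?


Code parameters: [[71, 1, 11]], distance d = 11.
Number of correctable errors = floor((d-1)/2)
= floor((11 - 1)/2)
= floor(10/2)
= 5

5


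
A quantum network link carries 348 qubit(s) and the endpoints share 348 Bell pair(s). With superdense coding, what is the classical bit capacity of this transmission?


Superdense coding allows 2 classical bits per shared entangled pair.
348 pair(s) -> 2 * 348 = 696 classical bits

696


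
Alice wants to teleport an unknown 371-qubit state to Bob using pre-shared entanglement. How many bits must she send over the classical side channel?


Quantum teleportation requires 2 classical bits per qubit teleported.
371 qubit(s) -> 2 * 371 = 742 classical bits

742


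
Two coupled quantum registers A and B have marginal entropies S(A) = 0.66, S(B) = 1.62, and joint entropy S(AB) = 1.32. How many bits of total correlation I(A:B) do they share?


I(A:B) = S(A) + S(B) - S(AB)
= 0.66 + 1.62 - 1.32
= 0.9600

0.9600


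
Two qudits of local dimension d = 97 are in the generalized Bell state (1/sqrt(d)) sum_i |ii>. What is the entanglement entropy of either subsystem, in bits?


For a maximally entangled state in d x d:
S = log2(d) = log2(97)
= 6.5999

6.5999


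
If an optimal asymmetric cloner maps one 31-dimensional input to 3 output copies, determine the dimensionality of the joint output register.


Output space = H^(tensor 3) where dim(H) = 31
dim = 31^3
= 961 (after 2 factors)
= 29791 (after 3 factors)
= 29791

29791


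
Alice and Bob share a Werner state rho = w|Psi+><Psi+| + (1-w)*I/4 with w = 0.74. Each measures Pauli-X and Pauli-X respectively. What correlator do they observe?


|Psi+> = (|01> + |10>)/sqrt(2)
For the pure Bell state, <X_A X_B> = +1 (Bell-state Pauli correlator).
The maximally-mixed part I/4 has tr(I/4 * P tensor P) = 0 for any traceless Pauli P.
So <X_A X_B>_rho = w * (+1) + (1 - w) * 0
= 0.74 * (+1)
= 0.7400

0.7400


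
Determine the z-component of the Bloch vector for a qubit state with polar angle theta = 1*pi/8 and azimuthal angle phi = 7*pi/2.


theta = 0.3927, phi = 10.9956
r_z = cos(theta) = 0.9239

0.9239


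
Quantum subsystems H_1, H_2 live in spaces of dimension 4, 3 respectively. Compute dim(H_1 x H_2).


dim(H_1 x H_2) = 4 * 3
= 12

12


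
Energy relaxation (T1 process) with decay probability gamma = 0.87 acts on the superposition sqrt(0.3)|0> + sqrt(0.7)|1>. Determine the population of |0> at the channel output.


For amplitude damping with parameter gamma on state sqrt(a)|0> + sqrt(b)|1>:
alpha^2 = 0.3, beta^2 = 0.7
P(|0>) = alpha^2 + gamma * beta^2
= 0.3 + 0.87 * 0.7
= 0.3 + 0.6090
= 0.9090

0.9090


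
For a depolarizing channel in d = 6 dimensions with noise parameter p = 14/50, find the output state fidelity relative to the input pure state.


F = (1-p) + p/d
= (1 - 0.2800) + 0.2800/6
= 0.7200 + 0.0467
= 0.7667

0.7667


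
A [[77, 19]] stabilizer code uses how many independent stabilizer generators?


For an [[n,k]] stabilizer code:
Number of stabilizer generators = n - k
= 77 - 19
= 58

58


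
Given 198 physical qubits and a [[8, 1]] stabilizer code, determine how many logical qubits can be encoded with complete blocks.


Each code block uses 8 physical qubits for 1 logical qubit(s).
Number of complete blocks = floor(198 / 8) = 24
Logical qubits = 24 * 1
= 24

24


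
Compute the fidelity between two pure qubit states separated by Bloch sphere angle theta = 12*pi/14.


For states separated by angle theta on Bloch sphere:
F = cos^2(theta/2)
theta = 12*pi/14 = 2.6928
theta/2 = 1.3464
cos(theta/2) = 0.2225
F = 0.0495

0.0495


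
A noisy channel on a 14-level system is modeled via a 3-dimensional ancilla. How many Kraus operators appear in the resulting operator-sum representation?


Tracing out the environment in an orthonormal basis {|i>_E} gives Kraus operators K_i = <i|_E U |0>_E.
Number of Kraus operators = dim(H_env) = d_env
= 3

3


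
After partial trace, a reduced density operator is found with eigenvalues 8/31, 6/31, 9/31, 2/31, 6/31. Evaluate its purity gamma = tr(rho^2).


tr(rho^2) = sum of eigenvalues squared
= (8/31)^2 + (6/31)^2 + (9/31)^2 + (2/31)^2 + (6/31)^2
= (64 + 36 + 81 + 4 + 36) / 961
= 221/961
= 0.2300

0.2300


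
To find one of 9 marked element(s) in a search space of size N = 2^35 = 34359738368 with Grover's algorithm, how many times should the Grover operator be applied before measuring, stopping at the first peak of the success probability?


After j Grover iterations the success probability is P(j) = sin^2((2j+1)*theta), where sin(theta) = sqrt(k/N).
N = 2^35 = 34359738368, k = 9
sin(theta) = sqrt(k/N) = 1.618438983e-05
theta = arcsin(sqrt(k/N)) = 1.618438983e-05 rad
P(j) reaches its first maximum when (2j+1)*theta is as close as possible to pi/2, i.e. j = round(pi/(4*theta) - 1/2).
pi/(4*theta) - 1/2 = 48527.6294
(For comparison, the common estimate pi/4 * sqrt(N/k) = 48528.1294; the exact maximiser is used here.)
Optimal iterations = 48528

48528


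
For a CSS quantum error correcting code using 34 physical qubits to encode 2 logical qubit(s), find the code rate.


Code rate R = k/n
= 2/34
= 0.0588

0.0588


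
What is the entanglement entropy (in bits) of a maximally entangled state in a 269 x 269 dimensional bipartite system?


For a maximally entangled state in d x d:
S = log2(d) = log2(269)
= 8.0715

8.0715


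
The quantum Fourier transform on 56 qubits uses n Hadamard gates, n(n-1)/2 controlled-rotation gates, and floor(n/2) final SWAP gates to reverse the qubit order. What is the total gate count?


Hadamard gates: 56
Controlled rotations: n*(n-1)/2 = 56*55/2 = 1540
SWAP gates: floor(n/2) = floor(56/2) = 28
Total = 56 + 1540 + 28
= 1624

1624


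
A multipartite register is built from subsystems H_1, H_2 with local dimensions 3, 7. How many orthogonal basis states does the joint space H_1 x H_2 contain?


dim(H_1 x H_2) = 3 * 7
= 21

21


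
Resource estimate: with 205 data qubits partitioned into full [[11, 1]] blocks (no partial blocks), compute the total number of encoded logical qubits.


Each code block uses 11 physical qubits for 1 logical qubit(s).
Number of complete blocks = floor(205 / 11) = 18
Logical qubits = 18 * 1
= 18

18
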